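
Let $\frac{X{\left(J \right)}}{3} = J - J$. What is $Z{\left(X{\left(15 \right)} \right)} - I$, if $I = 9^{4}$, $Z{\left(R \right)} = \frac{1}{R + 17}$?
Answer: $- \frac{111536}{17} \approx -6560.9$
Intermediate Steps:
$X{\left(J \right)} = 0$ ($X{\left(J \right)} = 3 \left(J - J\right) = 3 \cdot 0 = 0$)
$Z{\left(R \right)} = \frac{1}{17 + R}$
$I = 6561$
$Z{\left(X{\left(15 \right)} \right)} - I = \frac{1}{17 + 0} - 6561 = \frac{1}{17} - 6561 = - \frac{111536}{17}$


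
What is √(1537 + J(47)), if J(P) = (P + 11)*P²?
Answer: √129659 ≈ 360.08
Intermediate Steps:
J(P) = P²*(11 + P) (J(P) = (11 + P)*P² = P²*(11 + P))
√(1537 + J(47)) = √(1537 + 47²*(11 + 47)) = √(1537 + 2209*58) = √(1537 + 128122) = √129659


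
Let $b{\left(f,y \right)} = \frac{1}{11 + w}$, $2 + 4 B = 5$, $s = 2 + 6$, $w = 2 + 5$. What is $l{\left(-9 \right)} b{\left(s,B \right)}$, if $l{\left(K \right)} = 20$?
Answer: $\frac{10}{9} \approx 1.1111$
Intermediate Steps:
$w = 7$
$s = 8$
$B = \frac{3}{4}$ ($B = - \frac{1}{2} + \frac{1}{4} \cdot 5 = - \frac{1}{2} + \frac{5}{4} = \frac{3}{4} \approx 0.75$)
$b{\left(f,y \right)} = \frac{1}{18}$ ($b{\left(f,y \right)} = \frac{1}{11 + 7} = \frac{1}{18}$)
$l{\left(-9 \right)} b{\left(s,B \right)} = 20 \cdot \frac{1}{18} = \frac{10}{9}$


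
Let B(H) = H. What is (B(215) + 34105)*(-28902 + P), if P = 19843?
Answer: -310904880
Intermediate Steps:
(B(215) + 34105)*(-28902 + P) = (215 + 34105)*(-28902 + 19843) = 34320*(-9059) = -310904880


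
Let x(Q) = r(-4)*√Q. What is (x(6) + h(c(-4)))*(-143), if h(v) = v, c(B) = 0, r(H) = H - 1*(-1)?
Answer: 429*√6 ≈ 1050.8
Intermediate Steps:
r(H) = 1 + H (r(H) = H + 1 = 1 + H)
x(Q) = -3*√Q (x(Q) = (1 - 4)*√Q = -3*√Q)
(x(6) + h(c(-4)))*(-143) = (-3*√6 + 0)*(-143) = -3*√6*(-143) = 429*√6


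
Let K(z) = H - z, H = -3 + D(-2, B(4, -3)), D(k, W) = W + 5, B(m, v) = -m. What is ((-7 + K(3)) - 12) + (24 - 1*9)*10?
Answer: 126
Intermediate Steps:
D(k, W) = 5 + W
H = -2 (H = -3 + (5 - 1*4) = -3 + (5 - 4) = -3 + 1 = -2)
K(z) = -2 - z
((-7 + K(3)) - 12) + (24 - 1*9)*10 = ((-7 + (-2 - 1*3)) - 12) + (24 - 1*9)*10 = ((-7 + (-2 - 3)) - 12) + (24 - 9)*10 = ((-7 - 5) - 12) + 15*10 = (-12 - 12) + 150 = -24 + 150 = 126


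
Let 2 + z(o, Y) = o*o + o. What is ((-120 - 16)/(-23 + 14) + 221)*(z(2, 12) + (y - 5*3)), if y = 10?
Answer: -2125/9 ≈ -236.11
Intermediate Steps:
z(o, Y) = -2 + o + o² (z(o, Y) = -2 + (o*o + o) = -2 + (o² + o) = -2 + (o + o²) = -2 + o + o²)
((-120 - 16)/(-23 + 14) + 221)*(z(2, 12) + (y - 5*3)) = ((-120 - 16)/(-23 + 14) + 221)*((-2 + 2 + 2²) + (10 - 5*3)) = (-136/(-9) + 221)*((-2 + 2 + 4) + (10 - 15)) = (-136*(-⅑) + 221)*(4 - 5) = (136/9 + 221)*(-1) = (2125/9)*(-1) = -2125/9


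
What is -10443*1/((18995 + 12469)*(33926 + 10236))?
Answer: -3481/463171056 ≈ -7.5156e-6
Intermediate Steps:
-10443*1/((18995 + 12469)*(33926 + 10236)) = -10443/(31464*44162) = -10443/1389513168 = -10443*1/1389513168 = -3481/463171056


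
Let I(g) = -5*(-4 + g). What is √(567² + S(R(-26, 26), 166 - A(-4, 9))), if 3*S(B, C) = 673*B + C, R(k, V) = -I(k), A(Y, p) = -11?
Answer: √287898 ≈ 536.56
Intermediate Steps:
I(g) = 20 - 5*g
R(k, V) = -20 + 5*k (R(k, V) = -(20 - 5*k) = -20 + 5*k)
S(B, C) = C/3 + 673*B/3 (S(B, C) = (673*B + C)/3 = (C + 673*B)/3 = C/3 + 673*B/3)
√(567² + S(R(-26, 26), 166 - A(-4, 9))) = √(567² + ((166 - 1*(-11))/3 + 673*(-20 + 5*(-26))/3)) = √(321489 + ((166 + 11)/3 + 673*(-20 - 130)/3)) = √(321489 + ((⅓)*177 + (673/3)*(-150))) = √(321489 + (59 - 33650)) = √(321489 - 33591) = √287898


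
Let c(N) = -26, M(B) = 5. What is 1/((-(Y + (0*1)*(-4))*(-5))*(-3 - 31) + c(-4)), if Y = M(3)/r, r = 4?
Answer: -2/477 ≈ -0.0041929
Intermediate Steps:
Y = 5/4 ≈ 1.2500
1/((-(Y + (0*1)*(-4))*(-5))*(-3 - 31) + c(-4)) = 1/((-(5/4 + (0*1)*(-4))*(-5))*(-3 - 31) - 26) = 1/(-(5/4 + 0*(-4))*(-5)*(-34) - 26) = 1/(-(5/4 + 0)*(-5)*(-34) - 26) = 1/(-5*(-5)/4*(-34) - 26) = 1/(-1*(-25/4)*(-34) - 26) = 1/((25/4)*(-34) - 26) = 1/(-425/2 - 26) = 1/(-477/2) = -2/477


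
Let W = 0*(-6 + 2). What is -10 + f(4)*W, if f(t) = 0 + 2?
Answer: -10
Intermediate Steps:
W = 0 (W = 0*(-4) = 0)
f(t) = 2
-10 + f(4)*W = -10 + 2*0 = -10 + 0 = -10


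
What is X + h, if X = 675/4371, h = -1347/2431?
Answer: -1415604/3541967 ≈ -0.39967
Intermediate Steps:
h = -1347/2431 (h = -1347*1/2431 = -1347/2431 ≈ -0.55409)
X = 225/1457 (X = 675*(1/4371) = 225/1457 ≈ 0.15443)
X + h = 225/1457 - 1347/2431 = -1415604/3541967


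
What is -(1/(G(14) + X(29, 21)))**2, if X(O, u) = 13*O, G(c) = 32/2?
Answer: -1/154449 ≈ -6.4746e-6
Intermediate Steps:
G(c) = 16 (G(c) = 32*(1/2) = 16)
-(1/(G(14) + X(29, 21)))**2 = -(1/(16 + 13*29))**2 = -(1/(16 + 377))**2 = -(1/393)**2 = -1*1/154449 = -1/154449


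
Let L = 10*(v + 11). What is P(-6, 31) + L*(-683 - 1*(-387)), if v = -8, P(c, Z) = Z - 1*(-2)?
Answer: -8847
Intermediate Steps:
P(c, Z) = 2 + Z (P(c, Z) = Z + 2 = 2 + Z)
L = 30 (L = 10*(-8 + 11) = 10*3 = 30)
P(-6, 31) + L*(-683 - 1*(-387)) = (2 + 31) + 30*(-683 - 1*(-387)) = 33 + 30*(-683 + 387) = 33 + 30*(-296) = 33 - 8880 = -8847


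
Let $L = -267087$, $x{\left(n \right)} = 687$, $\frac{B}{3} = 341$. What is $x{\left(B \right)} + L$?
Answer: $-266400$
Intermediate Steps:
$B = 1023$ ($B = 3 \cdot 341 = 1023$)
$x{\left(B \right)} + L = 687 - 267087 = -266400$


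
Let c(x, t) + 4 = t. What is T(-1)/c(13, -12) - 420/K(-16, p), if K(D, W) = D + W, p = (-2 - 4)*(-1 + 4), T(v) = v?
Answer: 3377/272 ≈ 12.415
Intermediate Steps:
c(x, t) = -4 + t
p = -18 (p = -6*3 = -18)
T(-1)/c(13, -12) - 420/K(-16, p) = -1/(-4 - 12) - 420/(-16 - 18) = -1/(-16) - 420/(-34) = -1*(-1/16) - 420*(-1/34) = 1/16 + 210/17 = 3377/272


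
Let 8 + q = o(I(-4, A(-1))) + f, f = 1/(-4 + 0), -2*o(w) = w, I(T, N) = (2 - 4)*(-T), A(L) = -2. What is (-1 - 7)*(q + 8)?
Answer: -30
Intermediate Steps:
I(T, N) = 2*T (I(T, N) = -(-2)*T = 2*T)
o(w) = -w/2
f = -1/4 (f = 1/(-4) = -1/4 ≈ -0.25000)
q = -17/4 (q = -8 + (-(-4) - 1/4) = -8 + (-1/2*(-8) - 1/4) = -8 + (4 - 1/4) = -8 + 15/4 = -17/4 ≈ -4.2500)
(-1 - 7)*(q + 8) = (-1 - 7)*(-17/4 + 8) = -8*15/4 = -30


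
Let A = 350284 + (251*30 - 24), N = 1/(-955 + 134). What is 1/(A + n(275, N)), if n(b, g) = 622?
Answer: 1/358412 ≈ 2.7901e-6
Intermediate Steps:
N = -1/821 (N = 1/(-821) = -1/821 ≈ -0.0012180)
A = 357790 (A = 350284 + (7530 - 24) = 350284 + 7506 = 357790)
1/(A + n(275, N)) = 1/(357790 + 622) = 1/358412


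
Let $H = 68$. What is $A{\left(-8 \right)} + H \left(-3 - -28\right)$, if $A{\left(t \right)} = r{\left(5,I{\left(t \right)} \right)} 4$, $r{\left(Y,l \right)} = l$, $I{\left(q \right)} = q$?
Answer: $1668$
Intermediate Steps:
$A{\left(t \right)} = 4 t$ ($A{\left(t \right)} = t 4 = 4 t$)
$A{\left(-8 \right)} + H \left(-3 - -28\right) = 4 \left(-8\right) + 68 \left(-3 - -28\right) = -32 + 68 \left(-3 + 28\right) = -32 + 68 \cdot 25 = -32 + 1700 = 1668$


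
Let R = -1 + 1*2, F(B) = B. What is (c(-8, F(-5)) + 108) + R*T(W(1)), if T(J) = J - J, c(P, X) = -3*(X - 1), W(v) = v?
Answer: 126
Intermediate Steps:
R = 1 (R = -1 + 2 = 1)
c(P, X) = 3 - 3*X (c(P, X) = -3*(-1 + X) = 3 - 3*X)
T(J) = 0
(c(-8, F(-5)) + 108) + R*T(W(1)) = ((3 - 3*(-5)) + 108) + 1*0 = ((3 + 15) + 108) + 0 = (18 + 108) + 0 = 126 + 0 = 126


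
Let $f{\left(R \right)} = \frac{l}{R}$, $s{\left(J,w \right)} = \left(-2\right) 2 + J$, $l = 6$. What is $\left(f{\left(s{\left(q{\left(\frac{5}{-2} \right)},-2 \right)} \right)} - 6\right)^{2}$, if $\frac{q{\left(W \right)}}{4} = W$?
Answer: $\frac{2025}{49} \approx 41.327$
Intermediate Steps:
$q{\left(W \right)} = 4 W$
$s{\left(J,w \right)} = -4 + J$
$f{\left(R \right)} = \frac{6}{R}$
$\left(f{\left(s{\left(q{\left(\frac{5}{-2} \right)},-2 \right)} \right)} - 6\right)^{2} = \left(\frac{6}{-4 + 4 \frac{5}{-2}} - 6\right)^{2} = \left(\frac{6}{-4 + 4 \cdot 5 \left(- \frac{1}{2}\right)} - 6\right)^{2} = \left(\frac{6}{-4 + 4 \left(- \frac{5}{2}\right)} - 6\right)^{2} = \left(\frac{6}{-4 - 10} - 6\right)^{2} = \left(\frac{6}{-14} - 6\right)^{2} = \left(6 \left(- \frac{1}{14}\right) - 6\right)^{2} = \left(- \frac{3}{7} - 6\right)^{2} = \left(- \frac{45}{7}\right)^{2} = \frac{2025}{49}$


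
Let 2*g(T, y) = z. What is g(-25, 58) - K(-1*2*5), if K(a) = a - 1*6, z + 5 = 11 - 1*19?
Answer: 19/2 ≈ 9.5000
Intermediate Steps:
z = -13 (z = -5 + (11 - 1*19) = -5 + (11 - 19) = -5 - 8 = -13)
g(T, y) = -13/2 (g(T, y) = (½)*(-13) = -13/2)
K(a) = -6 + a (K(a) = a - 6 = -6 + a)
g(-25, 58) - K(-1*2*5) = -13/2 - (-6 - 1*2*5) = -13/2 - (-6 - 2*5) = -13/2 - (-6 - 10) = -13/2 - 1*(-16) = -13/2 + 16 = 19/2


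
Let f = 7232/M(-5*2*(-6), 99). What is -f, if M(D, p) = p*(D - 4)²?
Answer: -113/4851 ≈ -0.023294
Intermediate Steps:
M(D, p) = p*(-4 + D)²
f = 113/4851 (f = 7232/((99*(-4 - 5*2*(-6))²)) = 7232/((99*(-4 - 10*(-6))²)) = 7232/((99*(-4 + 60)²)) = 7232/((99*56²)) = 7232/((99*3136)) = 7232/310464 = 7232*(1/310464) = 113/4851 ≈ 0.023294)
-f = -1*113/4851 = -113/4851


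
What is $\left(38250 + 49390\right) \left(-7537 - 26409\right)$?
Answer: $-2975027440$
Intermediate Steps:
$\left(38250 + 49390\right) \left(-7537 - 26409\right) = 87640 \left(-33946\right) = -2975027440$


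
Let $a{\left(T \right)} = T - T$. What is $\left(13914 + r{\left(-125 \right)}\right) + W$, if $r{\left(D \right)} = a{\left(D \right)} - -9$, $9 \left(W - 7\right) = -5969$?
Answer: $\frac{119401}{9} \approx 13267.0$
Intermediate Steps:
$a{\left(T \right)} = 0$
$W = - \frac{5906}{9}$ ($W = 7 + \frac{1}{9} \left(-5969\right) = 7 - \frac{5969}{9} = - \frac{5906}{9} \approx -656.22$)
$r{\left(D \right)} = 9$ ($r{\left(D \right)} = 0 - -9 = 0 + 9 = 9$)
$\left(13914 + r{\left(-125 \right)}\right) + W = \left(13914 + 9\right) - \frac{5906}{9} = 13923 - \frac{5906}{9} = \frac{119401}{9}$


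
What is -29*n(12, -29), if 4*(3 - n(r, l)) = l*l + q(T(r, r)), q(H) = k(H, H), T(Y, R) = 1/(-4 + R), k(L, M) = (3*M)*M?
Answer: 1538711/256 ≈ 6010.6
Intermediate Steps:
k(L, M) = 3*M²
q(H) = 3*H²
n(r, l) = 3 - 3/(4*(-4 + r)²) - l²/4 (n(r, l) = 3 - (l*l + 3*(1/(-4 + r))²)/4 = 3 - (l² + 3/(-4 + r)²)/4 = 3 + (-3/(4*(-4 + r)²) - l²/4) = 3 - 3/(4*(-4 + r)²) - l²/4)
-29*n(12, -29) = -29*(3 - 3/(4*(-4 + 12)²) - ¼*(-29)²) = -29*(3 - ¾/8² - ¼*841) = -29*(3 - ¾*1/64 - 841/4) = -29*(3 - 3/256 - 841/4) = -29*(-53059/256) = 1538711/256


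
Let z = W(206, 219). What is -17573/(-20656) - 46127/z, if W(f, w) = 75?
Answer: -951481337/1549200 ≈ -614.18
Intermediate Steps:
z = 75
-17573/(-20656) - 46127/z = -17573/(-20656) - 46127/75 = -17573*(-1/20656) - 46127*1/75 = 17573/20656 - 46127/75 = -951481337/1549200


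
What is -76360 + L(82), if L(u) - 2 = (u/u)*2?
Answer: -76356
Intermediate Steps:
L(u) = 4 (L(u) = 2 + (u/u)*2 = 2 + 1*2 = 2 + 2 = 4)
-76360 + L(82) = -76360 + 4 = -76356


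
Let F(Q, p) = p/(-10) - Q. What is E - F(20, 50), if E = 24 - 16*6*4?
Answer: -335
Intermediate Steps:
F(Q, p) = -Q - p/10 (F(Q, p) = p*(-⅒) - Q = -p/10 - Q = -Q - p/10)
E = -360 (E = 24 - 96*4 = 24 - 384 = -360)
E - F(20, 50) = -360 - (-1*20 - ⅒*50) = -360 - (-20 - 5) = -360 - 1*(-25) = -360 + 25 = -335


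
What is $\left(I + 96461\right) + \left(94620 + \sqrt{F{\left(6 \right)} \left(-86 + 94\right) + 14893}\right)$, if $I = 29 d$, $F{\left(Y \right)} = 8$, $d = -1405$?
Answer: $150336 + \sqrt{14957} \approx 1.5046 \cdot 10^{5}$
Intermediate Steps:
$I = -40745$ ($I = 29 \left(-1405\right) = -40745$)
$\left(I + 96461\right) + \left(94620 + \sqrt{F{\left(6 \right)} \left(-86 + 94\right) + 14893}\right) = \left(-40745 + 96461\right) + \left(94620 + \sqrt{8 \left(-86 + 94\right) + 14893}\right) = 55716 + \left(94620 + \sqrt{8 \cdot 8 + 14893}\right) = 55716 + \left(94620 + \sqrt{64 + 14893}\right) = 55716 + \left(94620 + \sqrt{14957}\right) = 150336 + \sqrt{14957}$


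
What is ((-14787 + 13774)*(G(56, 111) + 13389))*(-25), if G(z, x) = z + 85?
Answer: 342647250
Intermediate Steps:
G(z, x) = 85 + z
((-14787 + 13774)*(G(56, 111) + 13389))*(-25) = ((-14787 + 13774)*((85 + 56) + 13389))*(-25) = -1013*(141 + 13389)*(-25) = -1013*13530*(-25) = -13705890*(-25) = 342647250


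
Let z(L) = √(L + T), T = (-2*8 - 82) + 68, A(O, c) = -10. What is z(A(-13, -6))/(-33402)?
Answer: -I*√10/16701 ≈ -0.00018935*I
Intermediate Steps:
T = -30 (T = (-16 - 82) + 68 = -98 + 68 = -30)
z(L) = √(-30 + L) (z(L) = √(L - 30) = √(-30 + L))
z(A(-13, -6))/(-33402) = √(-30 - 10)/(-33402) = √(-40)*(-1/33402) = (2*I*√10)*(-1/33402) = -I*√10/16701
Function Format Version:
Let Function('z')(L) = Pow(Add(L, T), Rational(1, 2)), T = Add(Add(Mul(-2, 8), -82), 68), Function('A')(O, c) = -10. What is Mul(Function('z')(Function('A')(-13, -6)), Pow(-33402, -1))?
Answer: Mul(Rational(-1, 16701), I, Pow(10, Rational(1, 2))) ≈ Mul(-0.00018935, I)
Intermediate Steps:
T = -30 (T = Add(Add(-16, -82), 68) = Add(-98, 68) = -30)
Function('z')(L) = Pow(Add(-30, L), Rational(1, 2)) (Function('z')(L) = Pow(Add(L, -30), Rational(1, 2)) = Pow(Add(-30, L), Rational(1, 2)))
Mul(Function('z')(Function('A')(-13, -6)), Pow(-33402, -1)) = Mul(Pow(Add(-30, -10), Rational(1, 2)), Pow(-33402, -1)) = Mul(Pow(-40, Rational(1, 2)), Rational(-1, 33402)) = Mul(Mul(2, I, Pow(10, Rational(1, 2))), Rational(-1, 33402)) = Mul(Rational(-1, 16701), I, Pow(10, Rational(1, 2)))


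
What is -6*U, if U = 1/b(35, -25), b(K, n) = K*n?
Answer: 6/875 ≈ 0.0068571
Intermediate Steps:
U = -1/875 (U = 1/(35*(-25)) = 1/(-875) = -1/875 ≈ -0.0011429)
-6*U = -6*(-1/875) = 6/875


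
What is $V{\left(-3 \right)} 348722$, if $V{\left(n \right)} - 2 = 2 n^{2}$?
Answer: $6974440$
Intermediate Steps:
$V{\left(n \right)} = 2 + 2 n^{2}$
$V{\left(-3 \right)} 348722 = \left(2 + 2 \left(-3\right)^{2}\right) 348722 = \left(2 + 2 \cdot 9\right) 348722 = \left(2 + 18\right) 348722 = 20 \cdot 348722 = 6974440$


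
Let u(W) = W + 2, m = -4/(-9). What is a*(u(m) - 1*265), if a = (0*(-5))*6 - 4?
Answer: 9452/9 ≈ 1050.2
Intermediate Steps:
a = -4 (a = 0*6 - 4 = 0 - 4 = -4)
m = 4/9 (m = -4*(-⅑) = 4/9 ≈ 0.44444)
u(W) = 2 + W
a*(u(m) - 1*265) = -4*((2 + 4/9) - 1*265) = -4*(22/9 - 265) = -4*(-2363/9) = 9452/9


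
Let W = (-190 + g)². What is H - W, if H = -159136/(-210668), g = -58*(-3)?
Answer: -13442968/52667 ≈ -255.24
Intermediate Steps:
g = 174
W = 256 (W = (-190 + 174)² = (-16)² = 256)
H = 39784/52667 (H = -159136*(-1/210668) = 39784/52667 ≈ 0.75539)
H - W = 39784/52667 - 1*256 = 39784/52667 - 256 = -13442968/52667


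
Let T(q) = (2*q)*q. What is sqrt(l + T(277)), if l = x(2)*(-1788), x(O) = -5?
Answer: sqrt(162398) ≈ 402.99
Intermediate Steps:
T(q) = 2*q**2
l = 8940 (l = -5*(-1788) = 8940)
sqrt(l + T(277)) = sqrt(8940 + 2*277**2) = sqrt(8940 + 2*76729) = sqrt(8940 + 153458) = sqrt(162398)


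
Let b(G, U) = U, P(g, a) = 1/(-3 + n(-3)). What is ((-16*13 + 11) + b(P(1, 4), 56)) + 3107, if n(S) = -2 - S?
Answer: 2966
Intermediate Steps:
P(g, a) = -1/2 (P(g, a) = 1/(-3 + (-2 - 1*(-3))) = 1/(-3 + (-2 + 3)) = 1/(-3 + 1) = 1/(-2) = -1/2)
((-16*13 + 11) + b(P(1, 4), 56)) + 3107 = ((-16*13 + 11) + 56) + 3107 = ((-208 + 11) + 56) + 3107 = (-197 + 56) + 3107 = -141 + 3107 = 2966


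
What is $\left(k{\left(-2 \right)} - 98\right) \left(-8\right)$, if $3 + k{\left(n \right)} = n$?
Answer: $824$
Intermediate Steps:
$k{\left(n \right)} = -3 + n$
$\left(k{\left(-2 \right)} - 98\right) \left(-8\right) = \left(\left(-3 - 2\right) - 98\right) \left(-8\right) = \left(-5 - 98\right) \left(-8\right) = \left(-103\right) \left(-8\right) = 824$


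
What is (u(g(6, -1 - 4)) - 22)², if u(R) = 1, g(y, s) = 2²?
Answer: 441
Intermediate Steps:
g(y, s) = 4
(u(g(6, -1 - 4)) - 22)² = (1 - 22)² = (-21)² = 441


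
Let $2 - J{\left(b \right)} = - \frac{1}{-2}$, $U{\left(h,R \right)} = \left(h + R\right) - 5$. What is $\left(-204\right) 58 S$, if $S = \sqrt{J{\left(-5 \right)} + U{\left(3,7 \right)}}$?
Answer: $- 5916 \sqrt{26} \approx -30166.0$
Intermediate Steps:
$U{\left(h,R \right)} = -5 + R + h$ ($U{\left(h,R \right)} = \left(R + h\right) - 5 = -5 + R + h$)
$J{\left(b \right)} = \frac{3}{2}$ ($J{\left(b \right)} = 2 - - \frac{1}{-2} = 2 - \left(-1\right) \left(- \frac{1}{2}\right) = 2 - \frac{1}{2} = \frac{3}{2}$)
$S = \frac{\sqrt{26}}{2}$ ($S = \sqrt{\frac{3}{2} + \left(-5 + 7 + 3\right)} = \sqrt{\frac{3}{2} + 5} = \sqrt{\frac{13}{2}} = \frac{\sqrt{26}}{2} \approx 2.5495$)
$\left(-204\right) 58 S = \left(-204\right) 58 \frac{\sqrt{26}}{2} = - 11832 \frac{\sqrt{26}}{2} = - 5916 \sqrt{26}$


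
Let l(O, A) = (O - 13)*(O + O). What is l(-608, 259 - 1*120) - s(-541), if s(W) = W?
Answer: 755677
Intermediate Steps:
l(O, A) = 2*O*(-13 + O) (l(O, A) = (-13 + O)*(2*O) = 2*O*(-13 + O))
l(-608, 259 - 1*120) - s(-541) = 2*(-608)*(-13 - 608) - 1*(-541) = 2*(-608)*(-621) + 541 = 755136 + 541 = 755677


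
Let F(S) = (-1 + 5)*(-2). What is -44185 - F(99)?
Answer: -44177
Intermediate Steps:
F(S) = -8 (F(S) = 4*(-2) = -8)
-44185 - F(99) = -44185 - 1*(-8) = -44185 + 8 = -44177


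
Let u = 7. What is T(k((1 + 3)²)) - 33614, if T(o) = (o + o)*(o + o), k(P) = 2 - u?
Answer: -33514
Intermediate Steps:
k(P) = -5 (k(P) = 2 - 1*7 = 2 - 7 = -5)
T(o) = 4*o² (T(o) = (2*o)*(2*o) = 4*o²)
T(k((1 + 3)²)) - 33614 = 4*(-5)² - 33614 = 4*25 - 33614 = 100 - 33614 = -33514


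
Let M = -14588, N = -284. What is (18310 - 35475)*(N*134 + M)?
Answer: 903634260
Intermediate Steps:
(18310 - 35475)*(N*134 + M) = (18310 - 35475)*(-284*134 - 14588) = -17165*(-38056 - 14588) = -17165*(-52644) = 903634260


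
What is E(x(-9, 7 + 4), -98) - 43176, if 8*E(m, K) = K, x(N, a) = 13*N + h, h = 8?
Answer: -172753/4 ≈ -43188.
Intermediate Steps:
x(N, a) = 8 + 13*N (x(N, a) = 13*N + 8 = 8 + 13*N)
E(m, K) = K/8
E(x(-9, 7 + 4), -98) - 43176 = (⅛)*(-98) - 43176 = -49/4 - 43176 = -172753/4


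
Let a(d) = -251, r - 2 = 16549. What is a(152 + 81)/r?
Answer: -251/16551 ≈ -0.015165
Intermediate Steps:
r = 16551 (r = 2 + 16549 = 16551)
a(152 + 81)/r = -251/16551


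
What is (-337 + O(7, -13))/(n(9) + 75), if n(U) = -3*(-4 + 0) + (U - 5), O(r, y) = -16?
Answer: -353/91 ≈ -3.8791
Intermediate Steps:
n(U) = 7 + U (n(U) = -3*(-4) + (-5 + U) = 12 + (-5 + U) = 7 + U)
(-337 + O(7, -13))/(n(9) + 75) = (-337 - 16)/((7 + 9) + 75) = -353/(16 + 75) = -353/91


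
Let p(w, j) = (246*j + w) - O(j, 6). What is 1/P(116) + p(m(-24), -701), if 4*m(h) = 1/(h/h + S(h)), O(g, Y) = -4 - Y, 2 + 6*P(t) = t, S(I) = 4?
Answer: -65525641/380 ≈ -1.7244e+5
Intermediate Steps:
P(t) = -⅓ + t/6
m(h) = 1/20 (m(h) = 1/(4*(h/h + 4)) = 1/(4*(1 + 4)) = (¼)/5 = (¼)*(⅕) = 1/20)
p(w, j) = 10 + w + 246*j (p(w, j) = (246*j + w) - (-4 - 1*6) = (w + 246*j) - (-4 - 6) = (w + 246*j) - 1*(-10) = (w + 246*j) + 10 = 10 + w + 246*j)
1/P(116) + p(m(-24), -701) = 1/(-⅓ + (⅙)*116) + (10 + 1/20 + 246*(-701)) = 1/(-⅓ + 58/3) + (10 + 1/20 - 172446) = 1/19 - 3448719/20 = -65525641/380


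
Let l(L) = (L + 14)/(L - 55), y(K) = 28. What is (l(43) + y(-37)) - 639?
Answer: -2463/4 ≈ -615.75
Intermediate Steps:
l(L) = (14 + L)/(-55 + L)
(l(43) + y(-37)) - 639 = ((14 + 43)/(-55 + 43) + 28) - 639 = (57/(-12) + 28) - 639 = (-1/12*57 + 28) - 639 = (-19/4 + 28) - 639 = 93/4 - 639 = -2463/4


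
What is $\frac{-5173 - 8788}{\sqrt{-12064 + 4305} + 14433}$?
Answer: $- \frac{201499113}{208319248} + \frac{13961 i \sqrt{7759}}{208319248} \approx -0.96726 + 0.0059032 i$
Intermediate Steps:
$\frac{-5173 - 8788}{\sqrt{-12064 + 4305} + 14433} = - \frac{13961}{\sqrt{-7759} + 14433} = - \frac{13961}{i \sqrt{7759} + 14433} = - \frac{13961}{14433 + i \sqrt{7759}}$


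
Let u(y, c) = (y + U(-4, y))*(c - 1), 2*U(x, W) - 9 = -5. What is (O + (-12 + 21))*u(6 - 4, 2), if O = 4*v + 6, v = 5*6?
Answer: 540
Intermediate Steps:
U(x, W) = 2 (U(x, W) = 9/2 + (1/2)*(-5) = 9/2 - 5/2 = 2)
v = 30
u(y, c) = (-1 + c)*(2 + y) (u(y, c) = (y + 2)*(c - 1) = (2 + y)*(-1 + c) = (-1 + c)*(2 + y))
O = 126 (O = 4*30 + 6 = 120 + 6 = 126)
(O + (-12 + 21))*u(6 - 4, 2) = (126 + (-12 + 21))*(-2 - (6 - 4) + 2*2 + 2*(6 - 4)) = (126 + 9)*(-2 - 1*2 + 4 + 2*2) = 135*(-2 - 2 + 4 + 4) = 135*4 = 540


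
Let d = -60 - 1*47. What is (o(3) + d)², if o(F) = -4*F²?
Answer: 20449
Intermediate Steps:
d = -107 (d = -60 - 47 = -107)
(o(3) + d)² = (-4*3² - 107)² = (-4*9 - 107)² = (-36 - 107)² = (-143)² = 20449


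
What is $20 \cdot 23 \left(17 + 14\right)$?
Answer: $14260$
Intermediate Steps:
$20 \cdot 23 \left(17 + 14\right) = 460 \cdot 31 = 14260$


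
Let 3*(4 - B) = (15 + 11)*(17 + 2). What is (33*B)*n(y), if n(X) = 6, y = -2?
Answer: -31812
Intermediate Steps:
B = -482/3 (B = 4 - (15 + 11)*(17 + 2)/3 = 4 - 26*19/3 = 4 - ⅓*494 = 4 - 494/3 = -482/3 ≈ -160.67)
(33*B)*n(y) = (33*(-482/3))*6 = -5302*6 = -31812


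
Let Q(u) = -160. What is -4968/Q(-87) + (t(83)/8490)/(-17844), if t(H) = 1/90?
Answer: 423354342419/13634600400 ≈ 31.050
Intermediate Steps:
t(H) = 1/90
-4968/Q(-87) + (t(83)/8490)/(-17844) = -4968/(-160) + ((1/90)/8490)/(-17844) = -4968*(-1/160) + ((1/90)*(1/8490))*(-1/17844) = 621/20 + (1/764100)*(-1/17844) = 621/20 - 1/13634600400 = 423354342419/13634600400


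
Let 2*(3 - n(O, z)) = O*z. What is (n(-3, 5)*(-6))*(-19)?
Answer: 1197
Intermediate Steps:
n(O, z) = 3 - O*z/2
(n(-3, 5)*(-6))*(-19) = ((3 - ½*(-3)*5)*(-6))*(-19) = ((3 + 15/2)*(-6))*(-19) = ((21/2)*(-6))*(-19) = -63*(-19) = 1197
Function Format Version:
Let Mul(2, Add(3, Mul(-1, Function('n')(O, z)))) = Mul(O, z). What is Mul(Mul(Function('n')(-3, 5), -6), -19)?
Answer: 1197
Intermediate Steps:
Function('n')(O, z) = Add(3, Mul(Rational(-1, 2), O, z)) (Function('n')(O, z) = Add(3, Mul(Rational(-1, 2), Mul(O, z))) = Add(3, Mul(Rational(-1, 2), O, z)))
Mul(Mul(Function('n')(-3, 5), -6), -19) = Mul(Mul(Add(3, Mul(Rational(-1, 2), -3, 5)), -6), -19) = Mul(Mul(Add(3, Rational(15, 2)), -6), -19) = Mul(Mul(Rational(21, 2), -6), -19) = Mul(-63, -19) = 1197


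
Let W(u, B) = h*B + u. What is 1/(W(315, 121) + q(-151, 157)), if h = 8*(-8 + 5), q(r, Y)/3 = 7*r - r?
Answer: -1/5307 ≈ -0.00018843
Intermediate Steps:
q(r, Y) = 18*r (q(r, Y) = 3*(7*r - r) = 3*(6*r) = 18*r)
h = -24 (h = 8*(-3) = -24)
W(u, B) = u - 24*B (W(u, B) = -24*B + u = u - 24*B)
1/(W(315, 121) + q(-151, 157)) = 1/((315 - 24*121) + 18*(-151)) = 1/((315 - 2904) - 2718) = 1/(-2589 - 2718) = 1/(-5307) = -1/5307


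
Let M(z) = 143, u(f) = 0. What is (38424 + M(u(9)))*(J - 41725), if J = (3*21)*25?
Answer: -1548465050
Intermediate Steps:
J = 1575 (J = 63*25 = 1575)
(38424 + M(u(9)))*(J - 41725) = (38424 + 143)*(1575 - 41725) = 38567*(-40150) = -1548465050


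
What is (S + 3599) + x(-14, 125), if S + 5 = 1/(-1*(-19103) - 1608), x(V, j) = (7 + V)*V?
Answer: 64591541/17495 ≈ 3692.0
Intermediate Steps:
x(V, j) = V*(7 + V)
S = -87474/17495 (S = -5 + 1/(-1*(-19103) - 1608) = -5 + 1/(19103 - 1608) = -5 + 1/17495 = -87474/17495 ≈ -4.9999)
(S + 3599) + x(-14, 125) = (-87474/17495 + 3599) - 14*(7 - 14) = 62877031/17495 - 14*(-7) = 62877031/17495 + 98 = 64591541/17495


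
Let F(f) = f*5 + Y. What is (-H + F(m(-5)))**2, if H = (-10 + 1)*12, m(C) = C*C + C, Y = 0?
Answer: 43264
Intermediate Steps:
m(C) = C + C**2 (m(C) = C**2 + C = C + C**2)
F(f) = 5*f (F(f) = f*5 + 0 = 5*f + 0 = 5*f)
H = -108 (H = -9*12 = -108)
(-H + F(m(-5)))**2 = (-1*(-108) + 5*(-5*(1 - 5)))**2 = (108 + 5*(-5*(-4)))**2 = (108 + 5*20)**2 = (108 + 100)**2 = 208**2 = 43264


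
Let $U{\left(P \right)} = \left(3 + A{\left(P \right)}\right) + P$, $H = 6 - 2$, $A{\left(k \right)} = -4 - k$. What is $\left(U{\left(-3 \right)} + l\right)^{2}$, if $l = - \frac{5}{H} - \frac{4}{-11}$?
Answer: $\frac{6889}{1936} \approx 3.5584$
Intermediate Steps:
$H = 4$
$U{\left(P \right)} = -1$ ($U{\left(P \right)} = \left(3 - \left(4 + P\right)\right) + P = \left(-1 - P\right) + P = -1$)
$l = - \frac{39}{44}$ ($l = - \frac{5}{4} - \frac{4}{-11} = \left(-5\right) \frac{1}{4} - - \frac{4}{11} = - \frac{5}{4} + \frac{4}{11} = - \frac{39}{44} \approx -0.88636$)
$\left(U{\left(-3 \right)} + l\right)^{2} = \left(-1 - \frac{39}{44}\right)^{2} = \left(- \frac{83}{44}\right)^{2} = \frac{6889}{1936}$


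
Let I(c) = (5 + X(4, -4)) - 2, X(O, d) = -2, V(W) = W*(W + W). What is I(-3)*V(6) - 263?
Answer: -191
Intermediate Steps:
V(W) = 2*W² (V(W) = W*(2*W) = 2*W²)
I(c) = 1 (I(c) = (5 - 2) - 2 = 3 - 2 = 1)
I(-3)*V(6) - 263 = 1*(2*6²) - 263 = 1*(2*36) - 263 = 1*72 - 263 = 72 - 263 = -191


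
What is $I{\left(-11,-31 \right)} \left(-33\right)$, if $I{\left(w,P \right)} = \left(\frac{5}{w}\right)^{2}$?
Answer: $- \frac{75}{11} \approx -6.8182$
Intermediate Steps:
$I{\left(w,P \right)} = \frac{25}{w^{2}}$
$I{\left(-11,-31 \right)} \left(-33\right) = \frac{25}{121} \left(-33\right) = - \frac{75}{11}$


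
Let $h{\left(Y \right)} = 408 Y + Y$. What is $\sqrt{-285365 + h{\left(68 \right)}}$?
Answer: $3 i \sqrt{28617} \approx 507.5 i$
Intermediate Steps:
$h{\left(Y \right)} = 409 Y$
$\sqrt{-285365 + h{\left(68 \right)}} = \sqrt{-285365 + 409 \cdot 68} = \sqrt{-285365 + 27812} = \sqrt{-257553} = 3 i \sqrt{28617}$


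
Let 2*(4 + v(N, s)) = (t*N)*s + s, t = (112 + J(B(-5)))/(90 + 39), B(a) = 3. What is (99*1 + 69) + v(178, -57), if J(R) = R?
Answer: -377277/86 ≈ -4386.9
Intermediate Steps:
t = 115/129 (t = (112 + 3)/(90 + 39) = 115/129 ≈ 0.89147)
v(N, s) = -4 + s/2 + 115*N*s/258 (v(N, s) = -4 + ((115*N/129)*s + s)/2 = -4 + (115*N*s/129 + s)/2 = -4 + (s + 115*N*s/129)/2 = -4 + (s/2 + 115*N*s/258) = -4 + s/2 + 115*N*s/258)
(99*1 + 69) + v(178, -57) = (99*1 + 69) + (-4 + (1/2)*(-57) + (115/258)*178*(-57)) = (99 + 69) + (-4 - 57/2 - 194465/43) = 168 - 391725/86 = -377277/86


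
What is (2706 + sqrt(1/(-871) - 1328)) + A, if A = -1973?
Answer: 733 + 3*I*sqrt(111941791)/871 ≈ 733.0 + 36.442*I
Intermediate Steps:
(2706 + sqrt(1/(-871) - 1328)) + A = (2706 + sqrt(1/(-871) - 1328)) - 1973 = (2706 + sqrt(-1/871 - 1328)) - 1973 = (2706 + sqrt(-1156689/871)) - 1973 = (2706 + 3*I*sqrt(111941791)/871) - 1973 = 733 + 3*I*sqrt(111941791)/871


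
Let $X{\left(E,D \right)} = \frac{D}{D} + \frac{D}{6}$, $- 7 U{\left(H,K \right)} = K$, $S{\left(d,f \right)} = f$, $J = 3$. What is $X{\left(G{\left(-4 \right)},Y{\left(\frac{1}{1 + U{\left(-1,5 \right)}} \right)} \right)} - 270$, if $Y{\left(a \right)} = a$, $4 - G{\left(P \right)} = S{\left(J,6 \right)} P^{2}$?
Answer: $- \frac{3221}{12} \approx -268.42$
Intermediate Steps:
$G{\left(P \right)} = 4 - 6 P^{2}$
$U{\left(H,K \right)} = - \frac{K}{7}$
$X{\left(E,D \right)} = 1 + \frac{D}{6}$ ($X{\left(E,D \right)} = 1 + D \frac{1}{6} = 1 + \frac{D}{6}$)
$X{\left(G{\left(-4 \right)},Y{\left(\frac{1}{1 + U{\left(-1,5 \right)}} \right)} \right)} - 270 = \left(1 + \frac{1}{6 \left(1 - \frac{5}{7}\right)}\right) - 270 = \left(1 + \frac{1}{6 \cdot \frac{2}{7}}\right) - 270 = \left(1 + \frac{1}{6} \cdot \frac{7}{2}\right) - 270 = \left(1 + \frac{7}{12}\right) - 270 = \frac{19}{12} - 270 = - \frac{3221}{12}$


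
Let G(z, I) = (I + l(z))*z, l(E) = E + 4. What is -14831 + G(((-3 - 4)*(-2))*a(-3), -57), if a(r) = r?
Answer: -10841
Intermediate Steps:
l(E) = 4 + E
G(z, I) = z*(4 + I + z) (G(z, I) = (I + (4 + z))*z = (4 + I + z)*z = z*(4 + I + z))
-14831 + G(((-3 - 4)*(-2))*a(-3), -57) = -14831 + (((-3 - 4)*(-2))*(-3))*(4 - 57 + ((-3 - 4)*(-2))*(-3)) = -14831 + (-7*(-2)*(-3))*(4 - 57 - 7*(-2)*(-3)) = -14831 + (14*(-3))*(4 - 57 + 14*(-3)) = -14831 - 42*(4 - 57 - 42) = -14831 - 42*(-95) = -14831 + 3990 = -10841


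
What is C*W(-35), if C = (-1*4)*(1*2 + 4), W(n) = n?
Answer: 840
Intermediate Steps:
C = -24 (C = -4*(2 + 4) = -4*6 = -24)
C*W(-35) = -24*(-35) = 840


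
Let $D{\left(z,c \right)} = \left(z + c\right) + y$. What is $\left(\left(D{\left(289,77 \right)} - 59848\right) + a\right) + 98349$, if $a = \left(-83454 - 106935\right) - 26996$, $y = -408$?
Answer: $-178926$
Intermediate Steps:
$D{\left(z,c \right)} = -408 + c + z$ ($D{\left(z,c \right)} = \left(z + c\right) - 408 = \left(c + z\right) - 408 = -408 + c + z$)
$a = -217385$ ($a = -190389 - 26996 = -217385$)
$\left(\left(D{\left(289,77 \right)} - 59848\right) + a\right) + 98349 = \left(\left(\left(-408 + 77 + 289\right) - 59848\right) - 217385\right) + 98349 = \left(\left(-42 - 59848\right) - 217385\right) + 98349 = \left(-59890 - 217385\right) + 98349 = -277275 + 98349 = -178926$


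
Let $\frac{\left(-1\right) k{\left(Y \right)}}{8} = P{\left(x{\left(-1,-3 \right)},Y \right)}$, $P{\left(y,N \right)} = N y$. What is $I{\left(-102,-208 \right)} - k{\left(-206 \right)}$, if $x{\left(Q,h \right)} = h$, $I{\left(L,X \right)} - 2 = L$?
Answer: $4844$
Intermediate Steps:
$I{\left(L,X \right)} = 2 + L$
$k{\left(Y \right)} = 24 Y$ ($k{\left(Y \right)} = - 8 Y \left(-3\right) = - 8 \left(- 3 Y\right) = 24 Y$)
$I{\left(-102,-208 \right)} - k{\left(-206 \right)} = \left(2 - 102\right) - 24 \left(-206\right) = -100 - -4944 = -100 + 4944 = 4844$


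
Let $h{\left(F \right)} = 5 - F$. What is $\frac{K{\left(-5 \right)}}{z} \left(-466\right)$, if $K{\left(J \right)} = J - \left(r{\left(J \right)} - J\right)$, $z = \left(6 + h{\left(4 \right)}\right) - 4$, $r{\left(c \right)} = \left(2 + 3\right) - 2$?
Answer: $\frac{6058}{3} \approx 2019.3$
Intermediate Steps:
$r{\left(c \right)} = 3$ ($r{\left(c \right)} = 5 - 2 = 3$)
$z = 3$ ($z = \left(6 + \left(5 - 4\right)\right) - 4 = \left(6 + 1\right) - 4 = 7 - 4 = 3$)
$K{\left(J \right)} = -3 + 2 J$ ($K{\left(J \right)} = J - \left(3 - J\right) = J + \left(-3 + J\right) = -3 + 2 J$)
$\frac{K{\left(-5 \right)}}{z} \left(-466\right) = \frac{-3 + 2 \left(-5\right)}{3} \left(-466\right) = \left(-3 - 10\right) \frac{1}{3} \left(-466\right) = \left(-13\right) \frac{1}{3} \left(-466\right) = \left(- \frac{13}{3}\right) \left(-466\right) = \frac{6058}{3}$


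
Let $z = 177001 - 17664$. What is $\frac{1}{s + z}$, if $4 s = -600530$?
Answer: $\frac{2}{18409} \approx 0.00010864$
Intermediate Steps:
$z = 159337$
$s = - \frac{300265}{2}$ ($s = \frac{1}{4} \left(-600530\right) = - \frac{300265}{2} \approx -1.5013 \cdot 10^{5}$)
$\frac{1}{s + z} = \frac{1}{- \frac{300265}{2} + 159337} = \frac{1}{\frac{18409}{2}} = \frac{2}{18409}$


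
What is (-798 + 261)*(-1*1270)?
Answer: 681990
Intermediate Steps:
(-798 + 261)*(-1*1270) = -537*(-1270) = 681990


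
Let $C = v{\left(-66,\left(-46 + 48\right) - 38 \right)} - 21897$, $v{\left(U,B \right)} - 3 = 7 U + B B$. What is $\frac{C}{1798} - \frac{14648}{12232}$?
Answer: $- \frac{17746439}{1374571} \approx -12.911$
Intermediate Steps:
$v{\left(U,B \right)} = 3 + B^{2} + 7 U$ ($v{\left(U,B \right)} = 3 + \left(7 U + B B\right) = 3 + \left(7 U + B^{2}\right) = 3 + \left(B^{2} + 7 U\right) = 3 + B^{2} + 7 U$)
$C = -21060$ ($C = \left(3 + \left(\left(-46 + 48\right) - 38\right)^{2} + 7 \left(-66\right)\right) - 21897 = \left(3 + \left(2 - 38\right)^{2} - 462\right) - 21897 = \left(3 + \left(-36\right)^{2} - 462\right) - 21897 = \left(3 + 1296 - 462\right) - 21897 = 837 - 21897 = -21060$)
$\frac{C}{1798} - \frac{14648}{12232} = - \frac{21060}{1798} - \frac{14648}{12232} = \left(-21060\right) \frac{1}{1798} - \frac{1831}{1529} = - \frac{10530}{899} - \frac{1831}{1529} = - \frac{17746439}{1374571}$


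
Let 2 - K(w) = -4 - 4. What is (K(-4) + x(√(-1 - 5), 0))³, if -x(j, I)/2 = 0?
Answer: 1000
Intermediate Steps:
x(j, I) = 0 (x(j, I) = -2*0 = 0)
K(w) = 10 (K(w) = 2 - (-4 - 4) = 2 - 1*(-8) = 2 + 8 = 10)
(K(-4) + x(√(-1 - 5), 0))³ = (10 + 0)³ = 10³ = 1000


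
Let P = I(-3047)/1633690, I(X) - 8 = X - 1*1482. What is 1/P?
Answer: -1633690/4521 ≈ -361.36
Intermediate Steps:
I(X) = -1474 + X (I(X) = 8 + (X - 1*1482) = 8 + (X - 1482) = 8 + (-1482 + X) = -1474 + X)
P = -4521/1633690 (P = (-1474 - 3047)/1633690 = -4521*1/1633690 = -4521/1633690 ≈ -0.0027674)
1/P = 1/(-4521/1633690) = -1633690/4521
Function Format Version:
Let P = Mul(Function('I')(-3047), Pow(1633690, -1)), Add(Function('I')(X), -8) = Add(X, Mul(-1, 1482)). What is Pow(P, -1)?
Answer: Rational(-1633690, 4521) ≈ -361.36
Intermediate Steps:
Function('I')(X) = Add(-1474, X) (Function('I')(X) = Add(8, Add(X, Mul(-1, 1482))) = Add(8, Add(X, -1482)) = Add(8, Add(-1482, X)) = Add(-1474, X))
P = Rational(-4521, 1633690) (P = Mul(Add(-1474, -3047), Pow(1633690, -1)) = Mul(-4521, Rational(1, 1633690)) = Rational(-4521, 1633690) ≈ -0.0027674)
Pow(P, -1) = Pow(Rational(-4521, 1633690), -1) = Rational(-1633690, 4521)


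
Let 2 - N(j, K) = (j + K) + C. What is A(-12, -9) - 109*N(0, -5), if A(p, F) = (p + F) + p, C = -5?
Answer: -1341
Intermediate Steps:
N(j, K) = 7 - K - j (N(j, K) = 2 - ((j + K) - 5) = 2 - ((K + j) - 5) = 2 - (-5 + K + j) = 2 + (5 - K - j) = 7 - K - j)
A(p, F) = F + 2*p (A(p, F) = (F + p) + p = F + 2*p)
A(-12, -9) - 109*N(0, -5) = (-9 + 2*(-12)) - 109*(7 - 1*(-5) - 1*0) = (-9 - 24) - 109*(7 + 5 + 0) = -33 - 109*12 = -33 - 1308 = -1341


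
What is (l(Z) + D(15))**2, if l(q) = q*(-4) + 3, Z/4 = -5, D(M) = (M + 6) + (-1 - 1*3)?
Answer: 10000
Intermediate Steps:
D(M) = 2 + M (D(M) = (6 + M) + (-1 - 3) = (6 + M) - 4 = 2 + M)
Z = -20 (Z = 4*(-5) = -20)
l(q) = 3 - 4*q (l(q) = -4*q + 3 = 3 - 4*q)
(l(Z) + D(15))**2 = ((3 - 4*(-20)) + (2 + 15))**2 = ((3 + 80) + 17)**2 = (83 + 17)**2 = 100**2 = 10000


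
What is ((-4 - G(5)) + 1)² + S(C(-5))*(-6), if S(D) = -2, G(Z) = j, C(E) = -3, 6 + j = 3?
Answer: 12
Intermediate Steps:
j = -3 (j = -6 + 3 = -3)
G(Z) = -3
((-4 - G(5)) + 1)² + S(C(-5))*(-6) = ((-4 - 1*(-3)) + 1)² - 2*(-6) = ((-4 + 3) + 1)² + 12 = (-1 + 1)² + 12 = 0² + 12 = 0 + 12 = 12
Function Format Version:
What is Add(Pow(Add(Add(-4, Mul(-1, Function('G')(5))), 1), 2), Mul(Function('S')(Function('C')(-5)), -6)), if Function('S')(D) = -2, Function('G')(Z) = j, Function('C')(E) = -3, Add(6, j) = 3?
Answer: 12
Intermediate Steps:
j = -3 (j = Add(-6, 3) = -3)
Function('G')(Z) = -3
Add(Pow(Add(Add(-4, Mul(-1, Function('G')(5))), 1), 2), Mul(Function('S')(Function('C')(-5)), -6)) = Add(Pow(Add(Add(-4, Mul(-1, -3)), 1), 2), Mul(-2, -6)) = Add(Pow(Add(Add(-4, 3), 1), 2), 12) = Add(Pow(Add(-1, 1), 2), 12) = Add(Pow(0, 2), 12) = Add(0, 12) = 12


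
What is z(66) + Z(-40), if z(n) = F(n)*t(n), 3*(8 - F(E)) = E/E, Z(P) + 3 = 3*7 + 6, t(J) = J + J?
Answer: 1036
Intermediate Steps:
t(J) = 2*J
Z(P) = 24 (Z(P) = -3 + (3*7 + 6) = -3 + (21 + 6) = -3 + 27 = 24)
F(E) = 23/3 (F(E) = 8 - E/(3*E) = 8 - ⅓*1 = 8 - ⅓ = 23/3)
z(n) = 46*n/3 (z(n) = 23*(2*n)/3 = 46*n/3)
z(66) + Z(-40) = (46/3)*66 + 24 = 1012 + 24 = 1036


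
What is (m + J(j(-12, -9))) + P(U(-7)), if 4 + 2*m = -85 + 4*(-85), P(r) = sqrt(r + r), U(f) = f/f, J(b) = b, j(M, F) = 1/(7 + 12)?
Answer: -8149/38 + sqrt(2) ≈ -213.03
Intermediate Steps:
j(M, F) = 1/19
U(f) = 1
P(r) = sqrt(2)*sqrt(r) (P(r) = sqrt(2*r) = sqrt(2)*sqrt(r))
m = -429/2 (m = -2 + (-85 + 4*(-85))/2 = -2 + (-85 - 340)/2 = -2 + (1/2)*(-425) = -2 - 425/2 = -429/2 ≈ -214.50)
(m + J(j(-12, -9))) + P(U(-7)) = (-429/2 + 1/19) + sqrt(2)*sqrt(1) = -8149/38 + sqrt(2)*1 = -8149/38 + sqrt(2)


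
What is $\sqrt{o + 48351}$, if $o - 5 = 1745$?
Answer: $\sqrt{50101} \approx 223.83$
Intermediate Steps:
$o = 1750$ ($o = 5 + 1745 = 1750$)
$\sqrt{o + 48351} = \sqrt{1750 + 48351} = \sqrt{50101}$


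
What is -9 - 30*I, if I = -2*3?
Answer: 171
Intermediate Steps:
I = -6
-9 - 30*I = -9 - 30*(-6) = -9 + 180 = 171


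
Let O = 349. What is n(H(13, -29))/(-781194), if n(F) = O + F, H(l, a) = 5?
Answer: -59/130199 ≈ -0.00045315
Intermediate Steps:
n(F) = 349 + F
n(H(13, -29))/(-781194) = (349 + 5)/(-781194) = 354*(-1/781194) = -59/130199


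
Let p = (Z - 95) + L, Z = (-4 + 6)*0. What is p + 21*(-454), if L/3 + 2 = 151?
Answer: -9182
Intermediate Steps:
L = 447 (L = -6 + 3*151 = -6 + 453 = 447)
Z = 0 (Z = 2*0 = 0)
p = 352 (p = (0 - 95) + 447 = -95 + 447 = 352)
p + 21*(-454) = 352 + 21*(-454) = 352 - 9534 = -9182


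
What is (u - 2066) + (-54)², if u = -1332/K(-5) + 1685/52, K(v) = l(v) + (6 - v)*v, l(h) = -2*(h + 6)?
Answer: 894903/988 ≈ 905.77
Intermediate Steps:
l(h) = -12 - 2*h (l(h) = -2*(6 + h) = -12 - 2*h)
K(v) = -12 - 2*v + v*(6 - v) (K(v) = (-12 - 2*v) + (6 - v)*v = (-12 - 2*v) + v*(6 - v) = -12 - 2*v + v*(6 - v))
u = 55103/988 (u = -1332/(-12 - 1*(-5)² + 4*(-5)) + 1685/52 = -1332/(-12 - 1*25 - 20) + 1685*(1/52) = -1332/(-12 - 25 - 20) + 1685/52 = -1332/(-57) + 1685/52 = -1332*(-1/57) + 1685/52 = 444/19 + 1685/52 = 55103/988 ≈ 55.772)
(u - 2066) + (-54)² = (55103/988 - 2066) + (-54)² = -1986105/988 + 2916 = 894903/988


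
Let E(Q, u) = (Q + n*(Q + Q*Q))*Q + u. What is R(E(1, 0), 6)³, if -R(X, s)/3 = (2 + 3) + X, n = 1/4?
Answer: -59319/8 ≈ -7414.9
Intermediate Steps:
n = ¼ ≈ 0.25000
E(Q, u) = u + Q*(Q²/4 + 5*Q/4) (E(Q, u) = (Q + (Q + Q*Q)/4)*Q + u = (Q + (Q + Q²)/4)*Q + u = (Q + (Q/4 + Q²/4))*Q + u = (Q²/4 + 5*Q/4)*Q + u = Q*(Q²/4 + 5*Q/4) + u = u + Q*(Q²/4 + 5*Q/4))
R(X, s) = -15 - 3*X (R(X, s) = -3*((2 + 3) + X) = -3*(5 + X) = -15 - 3*X)
R(E(1, 0), 6)³ = (-15 - 3*(0 + (¼)*1³ + (5/4)*1²))³ = (-15 - 3*(0 + (¼)*1 + (5/4)*1))³ = (-15 - 3*(0 + ¼ + 5/4))³ = (-15 - 3*3/2)³ = (-15 - 9/2)³ = (-39/2)³ = -59319/8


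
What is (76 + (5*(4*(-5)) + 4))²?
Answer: 400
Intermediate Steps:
(76 + (5*(4*(-5)) + 4))² = (76 + (5*(-20) + 4))² = (76 + (-100 + 4))² = (76 - 96)² = (-20)² = 400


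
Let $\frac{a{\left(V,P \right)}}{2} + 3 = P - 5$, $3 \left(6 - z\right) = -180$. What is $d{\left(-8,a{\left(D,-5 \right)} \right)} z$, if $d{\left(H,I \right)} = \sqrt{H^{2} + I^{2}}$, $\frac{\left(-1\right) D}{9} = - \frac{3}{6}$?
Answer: $132 \sqrt{185} \approx 1795.4$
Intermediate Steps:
$z = 66$ ($z = 6 - -60 = 6 + 60 = 66$)
$D = \frac{9}{2}$ ($D = - 9 \left(- \frac{3}{6}\right) = - 9 \left(\left(-3\right) \frac{1}{6}\right) = \left(-9\right) \left(- \frac{1}{2}\right) = \frac{9}{2} \approx 4.5$)
$a{\left(V,P \right)} = -16 + 2 P$ ($a{\left(V,P \right)} = -6 + 2 \left(P - 5\right) = -6 + 2 \left(-5 + P\right) = -6 + \left(-10 + 2 P\right) = -16 + 2 P$)
$d{\left(-8,a{\left(D,-5 \right)} \right)} z = \sqrt{\left(-8\right)^{2} + \left(-16 + 2 \left(-5\right)\right)^{2}} \cdot 66 = \sqrt{64 + \left(-16 - 10\right)^{2}} \cdot 66 = \sqrt{64 + \left(-26\right)^{2}} \cdot 66 = \sqrt{64 + 676} \cdot 66 = \sqrt{740} \cdot 66 = 2 \sqrt{185} \cdot 66 = 132 \sqrt{185}$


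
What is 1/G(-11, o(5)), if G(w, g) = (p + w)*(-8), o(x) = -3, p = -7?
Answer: 1/144 ≈ 0.0069444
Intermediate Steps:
G(w, g) = 56 - 8*w (G(w, g) = (-7 + w)*(-8) = 56 - 8*w)
1/G(-11, o(5)) = 1/(56 - 8*(-11)) = 1/(56 + 88) = 1/144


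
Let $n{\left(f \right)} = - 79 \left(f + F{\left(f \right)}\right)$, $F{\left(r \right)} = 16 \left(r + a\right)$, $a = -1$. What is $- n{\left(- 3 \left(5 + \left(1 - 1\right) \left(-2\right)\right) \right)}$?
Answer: $-21409$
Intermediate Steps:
$F{\left(r \right)} = -16 + 16 r$ ($F{\left(r \right)} = 16 \left(r - 1\right) = 16 \left(-1 + r\right) = -16 + 16 r$)
$n{\left(f \right)} = 1264 - 1343 f$ ($n{\left(f \right)} = - 79 \left(f + \left(-16 + 16 f\right)\right) = - 79 \left(-16 + 17 f\right) = 1264 - 1343 f$)
$- n{\left(- 3 \left(5 + \left(1 - 1\right) \left(-2\right)\right) \right)} = - (1264 - 1343 \left(- 3 \left(5 + \left(1 - 1\right) \left(-2\right)\right)\right)) = - (1264 - 1343 \left(- 3 \left(5 + 0 \left(-2\right)\right)\right)) = - (1264 - 1343 \left(- 3 \left(5 + 0\right)\right)) = - (1264 - 1343 \left(\left(-3\right) 5\right)) = - (1264 - -20145) = - (1264 + 20145) = \left(-1\right) 21409 = -21409$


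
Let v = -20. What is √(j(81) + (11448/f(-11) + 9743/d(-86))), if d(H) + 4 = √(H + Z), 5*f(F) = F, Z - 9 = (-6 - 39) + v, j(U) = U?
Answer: √11*√((332569 - 56349*I*√142)/(-4 + I*√142))/11 ≈ 5.0024 - 73.446*I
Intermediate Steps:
Z = -56 (Z = 9 + ((-6 - 39) - 20) = 9 + (-45 - 20) = 9 - 65 = -56)
f(F) = F/5
d(H) = -4 + √(-56 + H) (d(H) = -4 + √(H - 56) = -4 + √(-56 + H))
√(j(81) + (11448/f(-11) + 9743/d(-86))) = √(81 + (11448/(((⅕)*(-11))) + 9743/(-4 + √(-56 - 86)))) = √(81 + (11448/(-11/5) + 9743/(-4 + √(-142)))) = √(81 + (11448*(-5/11) + 9743/(-4 + I*√142))) = √(81 + (-57240/11 + 9743/(-4 + I*√142))) = √(-56349/11 + 9743/(-4 + I*√142))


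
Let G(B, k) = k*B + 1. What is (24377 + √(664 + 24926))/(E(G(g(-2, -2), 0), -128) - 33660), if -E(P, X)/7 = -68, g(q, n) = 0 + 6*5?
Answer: -24377/33184 - √25590/33184 ≈ -0.73942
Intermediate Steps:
g(q, n) = 30 (g(q, n) = 0 + 30 = 30)
G(B, k) = 1 + B*k (G(B, k) = B*k + 1 = 1 + B*k)
E(P, X) = 476 (E(P, X) = -7*(-68) = 476)
(24377 + √(664 + 24926))/(E(G(g(-2, -2), 0), -128) - 33660) = (24377 + √(664 + 24926))/(476 - 33660) = (24377 + √25590)/(-33184) = (24377 + √25590)*(-1/33184) = -24377/33184 - √25590/33184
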